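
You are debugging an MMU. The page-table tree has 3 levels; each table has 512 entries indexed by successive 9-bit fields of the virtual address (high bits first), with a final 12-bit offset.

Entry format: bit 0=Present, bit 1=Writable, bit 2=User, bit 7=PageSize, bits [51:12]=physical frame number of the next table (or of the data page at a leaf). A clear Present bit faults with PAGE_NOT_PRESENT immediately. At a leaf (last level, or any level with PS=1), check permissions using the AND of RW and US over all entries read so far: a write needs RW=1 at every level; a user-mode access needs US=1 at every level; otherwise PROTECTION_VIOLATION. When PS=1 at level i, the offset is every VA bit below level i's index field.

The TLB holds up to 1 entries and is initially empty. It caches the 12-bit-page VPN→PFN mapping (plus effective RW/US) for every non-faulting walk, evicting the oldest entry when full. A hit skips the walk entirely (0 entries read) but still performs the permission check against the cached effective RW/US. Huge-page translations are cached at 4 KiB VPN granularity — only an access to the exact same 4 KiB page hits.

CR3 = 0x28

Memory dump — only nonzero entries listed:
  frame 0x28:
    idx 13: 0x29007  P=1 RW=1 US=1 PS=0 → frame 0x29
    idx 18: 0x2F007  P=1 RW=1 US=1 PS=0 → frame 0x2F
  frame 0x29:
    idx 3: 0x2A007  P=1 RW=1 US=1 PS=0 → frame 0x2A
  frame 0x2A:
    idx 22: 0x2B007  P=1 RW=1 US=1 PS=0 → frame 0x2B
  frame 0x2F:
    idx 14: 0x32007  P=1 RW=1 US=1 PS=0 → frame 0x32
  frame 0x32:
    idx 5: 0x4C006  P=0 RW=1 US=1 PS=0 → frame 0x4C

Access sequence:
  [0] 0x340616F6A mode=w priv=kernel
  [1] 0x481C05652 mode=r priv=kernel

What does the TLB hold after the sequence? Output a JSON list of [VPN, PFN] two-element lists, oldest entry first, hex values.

Per-access translation:
#0 VA=0x340616F6A (w,kernel):
  L0 @0x28[13] → 0x29007  P=1,RW=1,US=1,PS=0
  L1 @0x29[3] → 0x2A007  P=1,RW=1,US=1,PS=0
  L2 @0x2A[22] → 0x2B007  P=1,RW=1,US=1,PS=0
  ✓ 0x2BF6A  — 3 lookups
#1 VA=0x481C05652 (r,kernel):
  L0 @0x28[18] → 0x2F007  P=1,RW=1,US=1,PS=0
  L1 @0x2F[14] → 0x32007  P=1,RW=1,US=1,PS=0
  L2 @0x32[5] → 0x4C006  P=0,RW=1,US=1,PS=0
  ✗ PAGE_NOT_PRESENT  [3 reads]

TLB: [["0x340616", "0x2B"]]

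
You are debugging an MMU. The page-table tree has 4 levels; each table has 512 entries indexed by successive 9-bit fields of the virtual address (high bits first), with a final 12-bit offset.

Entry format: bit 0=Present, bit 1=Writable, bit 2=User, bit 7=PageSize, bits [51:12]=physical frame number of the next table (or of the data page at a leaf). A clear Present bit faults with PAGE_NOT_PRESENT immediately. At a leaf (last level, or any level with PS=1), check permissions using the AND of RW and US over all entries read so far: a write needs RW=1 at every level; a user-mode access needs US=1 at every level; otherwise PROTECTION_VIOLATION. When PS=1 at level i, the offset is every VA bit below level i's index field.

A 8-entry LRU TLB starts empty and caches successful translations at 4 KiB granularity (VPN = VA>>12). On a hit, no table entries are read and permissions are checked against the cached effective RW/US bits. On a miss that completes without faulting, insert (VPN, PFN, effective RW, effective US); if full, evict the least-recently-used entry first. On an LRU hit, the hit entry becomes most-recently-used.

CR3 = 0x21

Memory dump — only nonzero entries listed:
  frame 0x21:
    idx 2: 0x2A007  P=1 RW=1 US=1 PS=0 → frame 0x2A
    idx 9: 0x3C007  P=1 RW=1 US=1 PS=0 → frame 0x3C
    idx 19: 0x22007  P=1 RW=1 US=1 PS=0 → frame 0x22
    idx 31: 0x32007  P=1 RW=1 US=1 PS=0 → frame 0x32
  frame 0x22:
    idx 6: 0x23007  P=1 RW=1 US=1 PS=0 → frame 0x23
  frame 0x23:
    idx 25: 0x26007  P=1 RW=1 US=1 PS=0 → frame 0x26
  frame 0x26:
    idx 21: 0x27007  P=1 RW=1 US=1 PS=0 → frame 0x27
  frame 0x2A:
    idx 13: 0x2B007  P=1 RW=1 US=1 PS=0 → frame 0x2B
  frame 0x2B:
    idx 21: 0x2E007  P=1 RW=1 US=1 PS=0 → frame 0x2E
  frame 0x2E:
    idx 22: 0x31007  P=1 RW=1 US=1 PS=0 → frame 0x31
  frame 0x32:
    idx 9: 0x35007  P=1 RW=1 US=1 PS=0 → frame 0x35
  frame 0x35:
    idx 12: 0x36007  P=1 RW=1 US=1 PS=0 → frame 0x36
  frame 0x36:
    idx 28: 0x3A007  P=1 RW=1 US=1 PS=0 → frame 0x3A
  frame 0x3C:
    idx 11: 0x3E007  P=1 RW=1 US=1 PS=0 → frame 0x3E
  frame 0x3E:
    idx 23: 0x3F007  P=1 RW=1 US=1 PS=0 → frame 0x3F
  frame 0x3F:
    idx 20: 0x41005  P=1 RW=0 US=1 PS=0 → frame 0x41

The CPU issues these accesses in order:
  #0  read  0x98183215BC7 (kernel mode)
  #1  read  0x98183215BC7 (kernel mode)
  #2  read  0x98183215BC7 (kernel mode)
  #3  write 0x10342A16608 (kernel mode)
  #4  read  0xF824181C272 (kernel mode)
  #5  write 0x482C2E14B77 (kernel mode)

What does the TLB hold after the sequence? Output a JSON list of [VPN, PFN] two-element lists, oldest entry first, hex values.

Walk each access:
#0 VA=0x98183215BC7 (r,kernel):
  L0 @0x21[19] → 0x22007  P=1,RW=1,US=1,PS=0
  L1 @0x22[6] → 0x23007  P=1,RW=1,US=1,PS=0
  L2 @0x23[25] → 0x26007  P=1,RW=1,US=1,PS=0
  L3 @0x26[21] → 0x27007  P=1,RW=1,US=1,PS=0
  ⇒ phys 0x27BC7  [4 reads]
#1 VA=0x98183215BC7 (r,kernel):
  TLB hit vpn=0x98183215 → PA=0x27BC7
#2 VA=0x98183215BC7 (r,kernel):
  TLB hit vpn=0x98183215 → PA=0x27BC7
#3 VA=0x10342A16608 (w,kernel):
  L0 @0x21[2] → 0x2A007  P=1,RW=1,US=1,PS=0
  L1 @0x2A[13] → 0x2B007  P=1,RW=1,US=1,PS=0
  L2 @0x2B[21] → 0x2E007  P=1,RW=1,US=1,PS=0
  L3 @0x2E[22] → 0x31007  P=1,RW=1,US=1,PS=0
  ⇒ phys 0x31608  [4 reads]
#4 VA=0xF824181C272 (r,kernel):
  L0 @0x21[31] → 0x32007  P=1,RW=1,US=1,PS=0
  L1 @0x32[9] → 0x35007  P=1,RW=1,US=1,PS=0
  L2 @0x35[12] → 0x36007  P=1,RW=1,US=1,PS=0
  L3 @0x36[28] → 0x3A007  P=1,RW=1,US=1,PS=0
  ⇒ phys 0x3A272  [4 reads]
#5 VA=0x482C2E14B77 (w,kernel):
  L0 @0x21[9] → 0x3C007  P=1,RW=1,US=1,PS=0
  L1 @0x3C[11] → 0x3E007  P=1,RW=1,US=1,PS=0
  L2 @0x3E[23] → 0x3F007  P=1,RW=1,US=1,PS=0
  L3 @0x3F[20] → 0x41005  P=1,RW=0,US=1,PS=0
  ⇒ fault: PROTECTION_VIOLATION  — 4 lookups

TLB: [["0x98183215", "0x27"], ["0x10342A16", "0x31"], ["0xF824181C", "0x3A"]]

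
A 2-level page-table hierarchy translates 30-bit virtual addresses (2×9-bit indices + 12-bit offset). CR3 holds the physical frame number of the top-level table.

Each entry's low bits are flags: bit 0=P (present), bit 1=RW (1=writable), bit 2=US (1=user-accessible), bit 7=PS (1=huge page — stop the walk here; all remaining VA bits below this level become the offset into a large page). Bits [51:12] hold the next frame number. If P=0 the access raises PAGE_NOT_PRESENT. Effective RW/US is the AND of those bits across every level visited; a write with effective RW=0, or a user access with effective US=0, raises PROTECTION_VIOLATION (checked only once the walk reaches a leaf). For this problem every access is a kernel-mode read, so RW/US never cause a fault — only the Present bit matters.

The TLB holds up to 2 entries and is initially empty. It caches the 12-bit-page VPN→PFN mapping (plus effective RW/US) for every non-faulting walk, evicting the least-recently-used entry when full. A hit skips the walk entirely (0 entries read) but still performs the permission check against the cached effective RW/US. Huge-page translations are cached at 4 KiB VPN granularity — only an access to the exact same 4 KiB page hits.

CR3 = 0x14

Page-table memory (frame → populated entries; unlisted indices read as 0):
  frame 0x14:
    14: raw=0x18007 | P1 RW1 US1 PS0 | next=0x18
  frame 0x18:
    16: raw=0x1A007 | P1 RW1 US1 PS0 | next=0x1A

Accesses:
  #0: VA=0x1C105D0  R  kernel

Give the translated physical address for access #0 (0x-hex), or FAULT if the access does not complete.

Trace:
#0 VA=0x1C105D0 (r,kernel):
  lvl0: tbl 0x14, slot 14 ⇒ 0x18007 (P1/RW1/US1/PS0)
  lvl1: tbl 0x18, slot 16 ⇒ 0x1A007 (P1/RW1/US1/PS0)
  ✓ 0x1A5D0  — 2 lookups

Access #0 PA: 0x1A5D0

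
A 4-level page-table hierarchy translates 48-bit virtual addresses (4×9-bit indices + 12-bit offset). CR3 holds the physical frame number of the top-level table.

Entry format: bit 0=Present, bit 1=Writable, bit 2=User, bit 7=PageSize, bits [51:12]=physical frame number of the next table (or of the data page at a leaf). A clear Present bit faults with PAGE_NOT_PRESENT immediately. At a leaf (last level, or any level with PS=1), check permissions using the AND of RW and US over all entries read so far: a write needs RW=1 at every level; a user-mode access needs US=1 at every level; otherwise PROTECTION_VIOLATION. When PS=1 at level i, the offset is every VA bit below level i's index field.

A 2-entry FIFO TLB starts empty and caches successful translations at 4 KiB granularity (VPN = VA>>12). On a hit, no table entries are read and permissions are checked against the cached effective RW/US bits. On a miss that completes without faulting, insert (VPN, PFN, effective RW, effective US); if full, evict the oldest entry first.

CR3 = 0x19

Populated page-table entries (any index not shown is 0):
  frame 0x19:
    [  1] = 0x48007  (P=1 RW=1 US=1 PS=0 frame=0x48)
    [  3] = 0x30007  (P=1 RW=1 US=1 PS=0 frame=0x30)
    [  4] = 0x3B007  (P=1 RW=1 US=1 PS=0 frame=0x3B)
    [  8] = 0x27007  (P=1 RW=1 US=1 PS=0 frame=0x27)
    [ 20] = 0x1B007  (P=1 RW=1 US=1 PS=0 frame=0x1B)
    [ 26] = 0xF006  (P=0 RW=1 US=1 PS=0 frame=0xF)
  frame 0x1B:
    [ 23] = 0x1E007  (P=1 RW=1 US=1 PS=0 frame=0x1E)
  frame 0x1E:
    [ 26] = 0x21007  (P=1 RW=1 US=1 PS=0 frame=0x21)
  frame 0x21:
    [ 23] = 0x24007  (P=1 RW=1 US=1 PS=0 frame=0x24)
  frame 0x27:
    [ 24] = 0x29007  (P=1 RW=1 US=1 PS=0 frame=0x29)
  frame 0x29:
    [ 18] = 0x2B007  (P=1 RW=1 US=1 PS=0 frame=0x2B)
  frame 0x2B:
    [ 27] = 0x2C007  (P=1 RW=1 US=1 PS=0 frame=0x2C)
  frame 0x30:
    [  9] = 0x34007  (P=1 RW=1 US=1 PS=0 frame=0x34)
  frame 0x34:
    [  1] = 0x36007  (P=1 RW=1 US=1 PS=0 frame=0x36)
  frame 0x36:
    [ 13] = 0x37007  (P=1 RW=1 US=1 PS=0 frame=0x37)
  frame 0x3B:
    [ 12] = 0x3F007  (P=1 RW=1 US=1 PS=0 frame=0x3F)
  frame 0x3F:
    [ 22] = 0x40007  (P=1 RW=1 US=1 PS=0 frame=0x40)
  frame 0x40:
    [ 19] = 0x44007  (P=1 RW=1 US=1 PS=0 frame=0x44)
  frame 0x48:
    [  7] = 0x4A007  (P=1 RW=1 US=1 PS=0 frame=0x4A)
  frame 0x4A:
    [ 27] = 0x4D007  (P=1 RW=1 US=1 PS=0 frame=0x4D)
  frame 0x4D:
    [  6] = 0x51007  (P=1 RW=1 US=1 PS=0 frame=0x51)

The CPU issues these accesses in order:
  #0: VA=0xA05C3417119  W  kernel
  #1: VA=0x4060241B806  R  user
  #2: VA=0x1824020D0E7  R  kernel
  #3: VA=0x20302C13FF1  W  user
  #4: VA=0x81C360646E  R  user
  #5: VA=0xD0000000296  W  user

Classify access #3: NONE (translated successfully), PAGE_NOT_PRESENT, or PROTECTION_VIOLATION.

Per-access translation:
#0 VA=0xA05C3417119 (w,kernel):
  L0 @0x19[20] → 0x1B007  P=1,RW=1,US=1,PS=0
  L1 @0x1B[23] → 0x1E007  P=1,RW=1,US=1,PS=0
  L2 @0x1E[26] → 0x21007  P=1,RW=1,US=1,PS=0
  L3 @0x21[23] → 0x24007  P=1,RW=1,US=1,PS=0
  ✓ 0x24119  — 4 lookups
#1 VA=0x4060241B806 (r,user):
  L0 @0x19[8] → 0x27007  P=1,RW=1,US=1,PS=0
  L1 @0x27[24] → 0x29007  P=1,RW=1,US=1,PS=0
  L2 @0x29[18] → 0x2B007  P=1,RW=1,US=1,PS=0
  L3 @0x2B[27] → 0x2C007  P=1,RW=1,US=1,PS=0
  ✓ 0x2C806  — 4 lookups
#2 VA=0x1824020D0E7 (r,kernel):
  L0 @0x19[3] → 0x30007  P=1,RW=1,US=1,PS=0
  L1 @0x30[9] → 0x34007  P=1,RW=1,US=1,PS=0
  L2 @0x34[1] → 0x36007  P=1,RW=1,US=1,PS=0
  L3 @0x36[13] → 0x37007  P=1,RW=1,US=1,PS=0
  ✓ 0x370E7  — 4 lookups
#3 VA=0x20302C13FF1 (w,user):
  L0 @0x19[4] → 0x3B007  P=1,RW=1,US=1,PS=0
  L1 @0x3B[12] → 0x3F007  P=1,RW=1,US=1,PS=0
  L2 @0x3F[22] → 0x40007  P=1,RW=1,US=1,PS=0
  L3 @0x40[19] → 0x44007  P=1,RW=1,US=1,PS=0
  ✓ 0x44FF1  — 4 lookups
#4 VA=0x81C360646E (r,user):
  L0 @0x19[1] → 0x48007  P=1,RW=1,US=1,PS=0
  L1 @0x48[7] → 0x4A007  P=1,RW=1,US=1,PS=0
  L2 @0x4A[27] → 0x4D007  P=1,RW=1,US=1,PS=0
  L3 @0x4D[6] → 0x51007  P=1,RW=1,US=1,PS=0
  ✓ 0x5146E  — 4 lookups
#5 VA=0xD0000000296 (w,user):
  L0 @0x19[26] → 0xF006  P=0,RW=1,US=1,PS=0
  → PAGE_NOT_PRESENT  (1 entries read)

Access #3 fault: NONE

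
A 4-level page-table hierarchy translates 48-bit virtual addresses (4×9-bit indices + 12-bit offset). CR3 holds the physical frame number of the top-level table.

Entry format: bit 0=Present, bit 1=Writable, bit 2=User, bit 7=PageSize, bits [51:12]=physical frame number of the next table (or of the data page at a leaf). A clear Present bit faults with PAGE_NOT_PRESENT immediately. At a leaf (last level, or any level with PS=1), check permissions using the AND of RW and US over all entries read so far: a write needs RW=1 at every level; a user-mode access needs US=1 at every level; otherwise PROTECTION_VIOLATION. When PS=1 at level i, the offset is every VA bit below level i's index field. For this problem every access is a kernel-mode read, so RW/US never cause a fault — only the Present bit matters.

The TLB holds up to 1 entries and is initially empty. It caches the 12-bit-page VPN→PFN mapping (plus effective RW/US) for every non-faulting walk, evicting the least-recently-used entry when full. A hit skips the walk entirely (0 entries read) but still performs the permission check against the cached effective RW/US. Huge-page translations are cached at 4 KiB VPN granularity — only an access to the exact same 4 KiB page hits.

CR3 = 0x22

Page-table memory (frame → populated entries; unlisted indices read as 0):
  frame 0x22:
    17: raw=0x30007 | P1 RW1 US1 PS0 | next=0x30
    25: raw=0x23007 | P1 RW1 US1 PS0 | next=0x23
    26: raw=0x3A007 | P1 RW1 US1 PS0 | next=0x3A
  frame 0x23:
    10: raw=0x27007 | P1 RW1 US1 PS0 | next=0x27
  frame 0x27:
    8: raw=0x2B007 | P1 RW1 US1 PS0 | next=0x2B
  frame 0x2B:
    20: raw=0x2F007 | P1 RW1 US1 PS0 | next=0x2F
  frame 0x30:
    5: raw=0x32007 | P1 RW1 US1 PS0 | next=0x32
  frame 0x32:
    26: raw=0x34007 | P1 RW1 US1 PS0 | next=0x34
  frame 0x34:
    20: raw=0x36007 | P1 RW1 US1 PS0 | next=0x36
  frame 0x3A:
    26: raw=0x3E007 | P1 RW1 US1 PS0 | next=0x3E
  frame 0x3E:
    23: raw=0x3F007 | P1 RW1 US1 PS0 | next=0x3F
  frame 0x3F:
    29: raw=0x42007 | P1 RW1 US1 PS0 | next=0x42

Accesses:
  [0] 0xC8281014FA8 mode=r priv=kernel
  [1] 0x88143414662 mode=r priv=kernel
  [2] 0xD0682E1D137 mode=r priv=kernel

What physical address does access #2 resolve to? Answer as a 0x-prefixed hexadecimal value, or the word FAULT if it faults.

Per-access translation:
#0 VA=0xC8281014FA8 (r,kernel):
  lvl0: tbl 0x22, slot 25 ⇒ 0x23007 (P1/RW1/US1/PS0)
  lvl1: tbl 0x23, slot 10 ⇒ 0x27007 (P1/RW1/US1/PS0)
  lvl2: tbl 0x27, slot 8 ⇒ 0x2B007 (P1/RW1/US1/PS0)
  lvl3: tbl 0x2B, slot 20 ⇒ 0x2F007 (P1/RW1/US1/PS0)
  ✓ 0x2FFA8  — 4 lookups
#1 VA=0x88143414662 (r,kernel):
  lvl0: tbl 0x22, slot 17 ⇒ 0x30007 (P1/RW1/US1/PS0)
  lvl1: tbl 0x30, slot 5 ⇒ 0x32007 (P1/RW1/US1/PS0)
  lvl2: tbl 0x32, slot 26 ⇒ 0x34007 (P1/RW1/US1/PS0)
  lvl3: tbl 0x34, slot 20 ⇒ 0x36007 (P1/RW1/US1/PS0)
  ✓ 0x36662  — 4 lookups
#2 VA=0xD0682E1D137 (r,kernel):
  lvl0: tbl 0x22, slot 26 ⇒ 0x3A007 (P1/RW1/US1/PS0)
  lvl1: tbl 0x3A, slot 26 ⇒ 0x3E007 (P1/RW1/US1/PS0)
  lvl2: tbl 0x3E, slot 23 ⇒ 0x3F007 (P1/RW1/US1/PS0)
  lvl3: tbl 0x3F, slot 29 ⇒ 0x42007 (P1/RW1/US1/PS0)
  ✓ 0x42137  — 4 lookups

Access #2 PA: 0x42137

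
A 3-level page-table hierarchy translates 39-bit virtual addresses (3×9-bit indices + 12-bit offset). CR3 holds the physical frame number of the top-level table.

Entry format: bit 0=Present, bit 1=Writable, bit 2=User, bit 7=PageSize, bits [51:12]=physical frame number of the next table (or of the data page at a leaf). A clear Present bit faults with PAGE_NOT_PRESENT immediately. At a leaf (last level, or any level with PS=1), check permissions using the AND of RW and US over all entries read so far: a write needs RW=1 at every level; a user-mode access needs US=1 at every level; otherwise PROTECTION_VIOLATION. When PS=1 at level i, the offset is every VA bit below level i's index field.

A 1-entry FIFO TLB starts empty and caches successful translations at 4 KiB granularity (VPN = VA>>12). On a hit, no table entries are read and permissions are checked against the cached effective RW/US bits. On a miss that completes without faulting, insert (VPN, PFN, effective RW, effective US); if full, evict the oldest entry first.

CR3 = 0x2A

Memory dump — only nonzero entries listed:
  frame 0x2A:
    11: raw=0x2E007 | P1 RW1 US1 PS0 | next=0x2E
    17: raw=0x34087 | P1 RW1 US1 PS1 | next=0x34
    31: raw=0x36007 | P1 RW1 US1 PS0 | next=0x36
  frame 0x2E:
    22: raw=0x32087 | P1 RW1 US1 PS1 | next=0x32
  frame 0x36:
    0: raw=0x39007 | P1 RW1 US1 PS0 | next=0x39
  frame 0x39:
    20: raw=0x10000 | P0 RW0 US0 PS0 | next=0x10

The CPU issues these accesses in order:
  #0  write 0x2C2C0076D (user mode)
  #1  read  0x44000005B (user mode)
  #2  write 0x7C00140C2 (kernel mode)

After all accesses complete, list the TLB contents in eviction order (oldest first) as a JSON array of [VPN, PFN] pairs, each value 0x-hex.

Trace:
#0 VA=0x2C2C0076D (w,user):
  [0] read 0x2A idx=11: raw=0x2E007 flags P=1 W=1 U=1 S=0
  [1] read 0x2E idx=22: raw=0x32087 flags P=1 W=1 U=1 S=1
  ✓ 0x3276D (huge @L1)  — 2 lookups
#1 VA=0x44000005B (r,user):
  [0] read 0x2A idx=17: raw=0x34087 flags P=1 W=1 U=1 S=1
  ✓ 0x3405B (huge @L0)  — 1 lookups
#2 VA=0x7C00140C2 (w,kernel):
  [0] read 0x2A idx=31: raw=0x36007 flags P=1 W=1 U=1 S=0
  [1] read 0x36 idx=0: raw=0x39007 flags P=1 W=1 U=1 S=0
  [2] read 0x39 idx=20: raw=0x10000 flags P=0 W=0 U=0 S=0
  ⇒ fault: PAGE_NOT_PRESENT  — 3 lookups

TLB: [["0x440000", "0x34"]]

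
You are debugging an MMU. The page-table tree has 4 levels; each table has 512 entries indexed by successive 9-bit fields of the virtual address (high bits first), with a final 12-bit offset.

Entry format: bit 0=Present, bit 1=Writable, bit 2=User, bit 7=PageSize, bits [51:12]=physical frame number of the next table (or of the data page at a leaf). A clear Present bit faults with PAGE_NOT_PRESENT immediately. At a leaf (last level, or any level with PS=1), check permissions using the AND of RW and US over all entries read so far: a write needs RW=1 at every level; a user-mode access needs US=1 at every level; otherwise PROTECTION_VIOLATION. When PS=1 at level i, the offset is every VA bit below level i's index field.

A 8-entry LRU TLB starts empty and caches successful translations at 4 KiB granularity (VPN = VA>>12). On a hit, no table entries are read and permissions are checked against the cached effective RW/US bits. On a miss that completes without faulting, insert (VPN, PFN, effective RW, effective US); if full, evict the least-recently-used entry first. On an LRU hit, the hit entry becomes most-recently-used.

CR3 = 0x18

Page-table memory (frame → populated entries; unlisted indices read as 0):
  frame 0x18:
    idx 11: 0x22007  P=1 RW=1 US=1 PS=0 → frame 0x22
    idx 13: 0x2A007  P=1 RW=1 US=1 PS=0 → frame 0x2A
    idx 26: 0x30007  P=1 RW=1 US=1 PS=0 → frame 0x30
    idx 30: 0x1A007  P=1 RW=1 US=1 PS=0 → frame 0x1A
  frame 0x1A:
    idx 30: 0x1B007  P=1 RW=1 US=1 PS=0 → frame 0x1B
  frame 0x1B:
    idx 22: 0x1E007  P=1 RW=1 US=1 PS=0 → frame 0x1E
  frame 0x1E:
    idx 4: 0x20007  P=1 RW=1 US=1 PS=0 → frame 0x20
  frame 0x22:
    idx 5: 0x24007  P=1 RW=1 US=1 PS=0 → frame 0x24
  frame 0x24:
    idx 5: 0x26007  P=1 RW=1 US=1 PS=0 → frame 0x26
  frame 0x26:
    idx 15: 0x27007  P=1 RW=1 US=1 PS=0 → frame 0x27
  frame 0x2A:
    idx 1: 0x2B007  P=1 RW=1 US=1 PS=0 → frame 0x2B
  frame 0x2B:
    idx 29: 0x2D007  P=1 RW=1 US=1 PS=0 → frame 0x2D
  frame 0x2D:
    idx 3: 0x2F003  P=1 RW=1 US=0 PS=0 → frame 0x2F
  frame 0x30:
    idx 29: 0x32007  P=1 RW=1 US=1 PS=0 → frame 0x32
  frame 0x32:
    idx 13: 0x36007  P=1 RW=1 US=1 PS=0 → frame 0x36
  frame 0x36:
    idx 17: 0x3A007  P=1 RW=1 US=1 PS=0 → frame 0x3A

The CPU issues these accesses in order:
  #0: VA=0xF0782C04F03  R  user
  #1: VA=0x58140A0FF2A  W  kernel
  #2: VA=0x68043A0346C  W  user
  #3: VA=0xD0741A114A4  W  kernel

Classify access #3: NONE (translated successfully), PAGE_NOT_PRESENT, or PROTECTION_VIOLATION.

Trace:
#0 VA=0xF0782C04F03 (r,user):
  L0: frame=0x18 idx=30 entry=0x1A007 [P=1 RW=1 US=1 PS=0]
  L1: frame=0x1A idx=30 entry=0x1B007 [P=1 RW=1 US=1 PS=0]
  L2: frame=0x1B idx=22 entry=0x1E007 [P=1 RW=1 US=1 PS=0]
  L3: frame=0x1E idx=4 entry=0x20007 [P=1 RW=1 US=1 PS=0]
  ⇒ phys 0x20F03  [4 reads]
#1 VA=0x58140A0FF2A (w,kernel):
  L0: frame=0x18 idx=11 entry=0x22007 [P=1 RW=1 US=1 PS=0]
  L1: frame=0x22 idx=5 entry=0x24007 [P=1 RW=1 US=1 PS=0]
  L2: frame=0x24 idx=5 entry=0x26007 [P=1 RW=1 US=1 PS=0]
  L3: frame=0x26 idx=15 entry=0x27007 [P=1 RW=1 US=1 PS=0]
  ⇒ phys 0x27F2A  [4 reads]
#2 VA=0x68043A0346C (w,user):
  L0: frame=0x18 idx=13 entry=0x2A007 [P=1 RW=1 US=1 PS=0]
  L1: frame=0x2A idx=1 entry=0x2B007 [P=1 RW=1 US=1 PS=0]
  L2: frame=0x2B idx=29 entry=0x2D007 [P=1 RW=1 US=1 PS=0]
  L3: frame=0x2D idx=3 entry=0x2F003 [P=1 RW=1 US=0 PS=0]
  → PROTECTION_VIOLATION  (4 entries read)
#3 VA=0xD0741A114A4 (w,kernel):
  L0: frame=0x18 idx=26 entry=0x30007 [P=1 RW=1 US=1 PS=0]
  L1: frame=0x30 idx=29 entry=0x32007 [P=1 RW=1 US=1 PS=0]
  L2: frame=0x32 idx=13 entry=0x36007 [P=1 RW=1 US=1 PS=0]
  L3: frame=0x36 idx=17 entry=0x3A007 [P=1 RW=1 US=1 PS=0]
  ⇒ phys 0x3A4A4  [4 reads]

Access #3 fault: NONE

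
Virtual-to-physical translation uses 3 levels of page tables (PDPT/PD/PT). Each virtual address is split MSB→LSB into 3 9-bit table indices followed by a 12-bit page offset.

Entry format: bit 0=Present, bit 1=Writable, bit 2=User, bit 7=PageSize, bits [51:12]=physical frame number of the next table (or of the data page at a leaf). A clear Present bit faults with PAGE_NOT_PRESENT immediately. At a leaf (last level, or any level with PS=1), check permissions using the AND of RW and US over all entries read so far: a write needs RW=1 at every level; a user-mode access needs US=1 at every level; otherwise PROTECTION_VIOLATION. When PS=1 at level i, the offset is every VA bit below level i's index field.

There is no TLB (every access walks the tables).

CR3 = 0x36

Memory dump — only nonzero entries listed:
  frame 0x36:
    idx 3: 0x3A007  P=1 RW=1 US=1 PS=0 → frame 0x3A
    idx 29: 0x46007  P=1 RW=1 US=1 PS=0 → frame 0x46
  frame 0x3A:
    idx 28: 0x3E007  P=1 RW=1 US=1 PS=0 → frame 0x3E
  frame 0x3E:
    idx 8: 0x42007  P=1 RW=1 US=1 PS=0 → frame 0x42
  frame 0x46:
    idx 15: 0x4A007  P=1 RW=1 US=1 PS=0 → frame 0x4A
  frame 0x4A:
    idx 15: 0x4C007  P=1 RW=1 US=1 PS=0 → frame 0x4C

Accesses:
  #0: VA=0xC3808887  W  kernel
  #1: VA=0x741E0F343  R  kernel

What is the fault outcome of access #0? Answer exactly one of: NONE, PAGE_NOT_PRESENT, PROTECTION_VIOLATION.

Per-access translation:
#0 VA=0xC3808887 (w,kernel):
  L0 @0x36[3] → 0x3A007  P=1,RW=1,US=1,PS=0
  L1 @0x3A[28] → 0x3E007  P=1,RW=1,US=1,PS=0
  L2 @0x3E[8] → 0x42007  P=1,RW=1,US=1,PS=0
  ✓ 0x42887  — 3 lookups
#1 VA=0x741E0F343 (r,kernel):
  L0 @0x36[29] → 0x46007  P=1,RW=1,US=1,PS=0
  L1 @0x46[15] → 0x4A007  P=1,RW=1,US=1,PS=0
  L2 @0x4A[15] → 0x4C007  P=1,RW=1,US=1,PS=0
  ✓ 0x4C343  — 3 lookups

Access #0 fault: NONE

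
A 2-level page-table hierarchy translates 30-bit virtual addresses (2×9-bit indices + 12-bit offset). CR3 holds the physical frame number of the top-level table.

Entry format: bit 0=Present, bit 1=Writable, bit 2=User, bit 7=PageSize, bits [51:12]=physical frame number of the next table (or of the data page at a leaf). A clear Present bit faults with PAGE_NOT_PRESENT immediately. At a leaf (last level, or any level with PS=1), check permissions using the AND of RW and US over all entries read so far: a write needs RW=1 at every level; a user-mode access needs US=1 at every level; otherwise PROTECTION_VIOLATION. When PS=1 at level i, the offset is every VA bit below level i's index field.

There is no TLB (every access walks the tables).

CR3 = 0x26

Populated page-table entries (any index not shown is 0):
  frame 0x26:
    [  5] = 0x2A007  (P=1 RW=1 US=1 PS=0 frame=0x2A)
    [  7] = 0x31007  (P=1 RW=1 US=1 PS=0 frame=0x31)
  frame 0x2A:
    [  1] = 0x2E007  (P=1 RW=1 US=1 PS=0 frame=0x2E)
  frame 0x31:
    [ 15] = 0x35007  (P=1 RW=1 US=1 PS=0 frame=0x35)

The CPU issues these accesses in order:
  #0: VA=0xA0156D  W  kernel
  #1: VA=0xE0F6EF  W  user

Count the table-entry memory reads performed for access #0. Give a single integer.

Per-access translation:
#0 VA=0xA0156D (w,kernel):
  L0 @0x26[5] → 0x2A007  P=1,RW=1,US=1,PS=0
  L1 @0x2A[1] → 0x2E007  P=1,RW=1,US=1,PS=0
  → PA=0x2E56D  (2 entries read)
#1 VA=0xE0F6EF (w,user):
  L0 @0x26[7] → 0x31007  P=1,RW=1,US=1,PS=0
  L1 @0x31[15] → 0x35007  P=1,RW=1,US=1,PS=0
  → PA=0x356EF  (2 entries read)

Entries read for #0: 2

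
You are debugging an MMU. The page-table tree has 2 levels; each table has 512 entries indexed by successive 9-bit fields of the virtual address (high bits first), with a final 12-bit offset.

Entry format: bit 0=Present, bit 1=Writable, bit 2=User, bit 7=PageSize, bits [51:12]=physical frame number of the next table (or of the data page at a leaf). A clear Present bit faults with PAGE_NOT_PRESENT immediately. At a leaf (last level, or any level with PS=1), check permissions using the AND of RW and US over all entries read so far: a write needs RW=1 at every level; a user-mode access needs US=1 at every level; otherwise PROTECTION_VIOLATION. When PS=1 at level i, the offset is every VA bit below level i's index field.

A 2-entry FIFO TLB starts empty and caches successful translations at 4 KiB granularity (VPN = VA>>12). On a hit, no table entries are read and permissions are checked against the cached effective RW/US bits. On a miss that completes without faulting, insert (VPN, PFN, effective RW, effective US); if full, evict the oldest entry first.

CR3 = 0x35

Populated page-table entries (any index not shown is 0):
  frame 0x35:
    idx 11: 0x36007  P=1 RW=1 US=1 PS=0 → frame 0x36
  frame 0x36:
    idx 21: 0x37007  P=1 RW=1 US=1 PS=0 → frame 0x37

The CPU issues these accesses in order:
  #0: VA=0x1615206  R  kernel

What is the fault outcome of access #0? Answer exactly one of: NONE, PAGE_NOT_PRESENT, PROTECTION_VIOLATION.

Walk each access:
#0 VA=0x1615206 (r,kernel):
  L0: frame=0x35 idx=11 entry=0x36007 [P=1 RW=1 US=1 PS=0]
  L1: frame=0x36 idx=21 entry=0x37007 [P=1 RW=1 US=1 PS=0]
  → PA=0x37206  (2 entries read)

Access #0 fault: NONE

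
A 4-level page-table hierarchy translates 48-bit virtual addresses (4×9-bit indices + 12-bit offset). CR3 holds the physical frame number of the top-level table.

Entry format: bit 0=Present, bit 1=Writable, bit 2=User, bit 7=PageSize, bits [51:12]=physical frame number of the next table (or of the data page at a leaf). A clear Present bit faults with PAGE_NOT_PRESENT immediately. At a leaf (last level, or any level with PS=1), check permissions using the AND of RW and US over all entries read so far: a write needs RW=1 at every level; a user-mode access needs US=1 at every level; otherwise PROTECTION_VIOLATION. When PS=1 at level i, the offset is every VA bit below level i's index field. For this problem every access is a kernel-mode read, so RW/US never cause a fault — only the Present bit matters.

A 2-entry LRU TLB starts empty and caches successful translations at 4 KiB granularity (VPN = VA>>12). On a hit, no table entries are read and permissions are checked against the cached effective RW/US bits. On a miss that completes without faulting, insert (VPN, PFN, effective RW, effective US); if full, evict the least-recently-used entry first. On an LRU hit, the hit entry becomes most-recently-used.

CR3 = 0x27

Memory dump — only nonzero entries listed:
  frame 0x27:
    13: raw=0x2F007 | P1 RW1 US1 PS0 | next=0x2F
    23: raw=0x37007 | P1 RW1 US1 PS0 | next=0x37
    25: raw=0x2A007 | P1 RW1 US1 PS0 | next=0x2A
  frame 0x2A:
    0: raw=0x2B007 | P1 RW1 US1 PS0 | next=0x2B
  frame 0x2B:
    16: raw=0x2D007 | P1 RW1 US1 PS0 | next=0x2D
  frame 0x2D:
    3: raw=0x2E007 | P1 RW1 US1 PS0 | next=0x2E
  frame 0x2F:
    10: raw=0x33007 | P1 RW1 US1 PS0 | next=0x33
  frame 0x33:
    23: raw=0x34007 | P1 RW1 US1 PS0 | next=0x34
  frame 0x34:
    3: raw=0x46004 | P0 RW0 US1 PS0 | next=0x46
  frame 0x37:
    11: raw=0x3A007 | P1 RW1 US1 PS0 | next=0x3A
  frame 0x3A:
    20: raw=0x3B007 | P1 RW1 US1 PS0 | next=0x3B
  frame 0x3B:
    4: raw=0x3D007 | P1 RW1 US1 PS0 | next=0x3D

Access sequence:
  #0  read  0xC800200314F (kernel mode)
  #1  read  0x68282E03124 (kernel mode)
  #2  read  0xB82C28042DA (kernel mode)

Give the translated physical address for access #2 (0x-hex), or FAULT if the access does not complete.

Per-access translation:
#0 VA=0xC800200314F (r,kernel):
  [0] read 0x27 idx=25: raw=0x2A007 flags P=1 W=1 U=1 S=0
  [1] read 0x2A idx=0: raw=0x2B007 flags P=1 W=1 U=1 S=0
  [2] read 0x2B idx=16: raw=0x2D007 flags P=1 W=1 U=1 S=0
  [3] read 0x2D idx=3: raw=0x2E007 flags P=1 W=1 U=1 S=0
  ⇒ phys 0x2E14F  [4 reads]
#1 VA=0x68282E03124 (r,kernel):
  [0] read 0x27 idx=13: raw=0x2F007 flags P=1 W=1 U=1 S=0
  [1] read 0x2F idx=10: raw=0x33007 flags P=1 W=1 U=1 S=0
  [2] read 0x33 idx=23: raw=0x34007 flags P=1 W=1 U=1 S=0
  [3] read 0x34 idx=3: raw=0x46004 flags P=0 W=0 U=1 S=0
  ✗ PAGE_NOT_PRESENT  [4 reads]
#2 VA=0xB82C28042DA (r,kernel):
  [0] read 0x27 idx=23: raw=0x37007 flags P=1 W=1 U=1 S=0
  [1] read 0x37 idx=11: raw=0x3A007 flags P=1 W=1 U=1 S=0
  [2] read 0x3A idx=20: raw=0x3B007 flags P=1 W=1 U=1 S=0
  [3] read 0x3B idx=4: raw=0x3D007 flags P=1 W=1 U=1 S=0
  ⇒ phys 0x3D2DA  [4 reads]

Access #2 PA: 0x3D2DA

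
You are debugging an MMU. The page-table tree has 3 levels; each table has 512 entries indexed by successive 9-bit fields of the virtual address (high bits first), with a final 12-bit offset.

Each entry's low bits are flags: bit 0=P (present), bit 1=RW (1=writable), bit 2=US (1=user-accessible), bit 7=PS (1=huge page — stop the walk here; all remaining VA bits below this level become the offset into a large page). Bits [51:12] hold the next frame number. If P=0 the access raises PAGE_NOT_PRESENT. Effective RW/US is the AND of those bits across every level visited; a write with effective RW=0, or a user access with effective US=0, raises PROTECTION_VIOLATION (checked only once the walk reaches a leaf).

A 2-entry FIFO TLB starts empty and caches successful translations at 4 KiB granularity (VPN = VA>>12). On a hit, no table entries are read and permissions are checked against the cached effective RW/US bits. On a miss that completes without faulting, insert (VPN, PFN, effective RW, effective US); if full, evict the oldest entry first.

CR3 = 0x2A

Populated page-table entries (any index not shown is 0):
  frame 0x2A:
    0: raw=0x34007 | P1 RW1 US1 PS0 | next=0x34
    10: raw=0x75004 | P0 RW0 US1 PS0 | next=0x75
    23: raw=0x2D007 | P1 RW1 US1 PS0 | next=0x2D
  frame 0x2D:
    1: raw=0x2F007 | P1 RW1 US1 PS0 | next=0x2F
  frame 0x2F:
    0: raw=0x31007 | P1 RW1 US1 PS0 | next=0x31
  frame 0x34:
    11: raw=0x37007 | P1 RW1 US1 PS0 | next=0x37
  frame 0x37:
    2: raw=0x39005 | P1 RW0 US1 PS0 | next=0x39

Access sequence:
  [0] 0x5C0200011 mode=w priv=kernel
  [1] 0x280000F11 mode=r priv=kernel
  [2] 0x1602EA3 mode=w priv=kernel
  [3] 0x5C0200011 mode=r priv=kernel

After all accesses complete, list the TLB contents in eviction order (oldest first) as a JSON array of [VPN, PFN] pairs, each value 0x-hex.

Trace:
#0 VA=0x5C0200011 (w,kernel):
  [0] read 0x2A idx=23: raw=0x2D007 flags P=1 W=1 U=1 S=0
  [1] read 0x2D idx=1: raw=0x2F007 flags P=1 W=1 U=1 S=0
  [2] read 0x2F idx=0: raw=0x31007 flags P=1 W=1 U=1 S=0
  ⇒ phys 0x31011  [3 reads]
#1 VA=0x280000F11 (r,kernel):
  [0] read 0x2A idx=10: raw=0x75004 flags P=0 W=0 U=1 S=0
  ⇒ fault: PAGE_NOT_PRESENT  — 1 lookups
#2 VA=0x1602EA3 (w,kernel):
  [0] read 0x2A idx=0: raw=0x34007 flags P=1 W=1 U=1 S=0
  [1] read 0x34 idx=11: raw=0x37007 flags P=1 W=1 U=1 S=0
  [2] read 0x37 idx=2: raw=0x39005 flags P=1 W=0 U=1 S=0
  ⇒ fault: PROTECTION_VIOLATION  — 3 lookups
#3 VA=0x5C0200011 (r,kernel):
  TLB hit vpn=0x5C0200 → PA=0x31011

TLB: [["0x5C0200", "0x31"]]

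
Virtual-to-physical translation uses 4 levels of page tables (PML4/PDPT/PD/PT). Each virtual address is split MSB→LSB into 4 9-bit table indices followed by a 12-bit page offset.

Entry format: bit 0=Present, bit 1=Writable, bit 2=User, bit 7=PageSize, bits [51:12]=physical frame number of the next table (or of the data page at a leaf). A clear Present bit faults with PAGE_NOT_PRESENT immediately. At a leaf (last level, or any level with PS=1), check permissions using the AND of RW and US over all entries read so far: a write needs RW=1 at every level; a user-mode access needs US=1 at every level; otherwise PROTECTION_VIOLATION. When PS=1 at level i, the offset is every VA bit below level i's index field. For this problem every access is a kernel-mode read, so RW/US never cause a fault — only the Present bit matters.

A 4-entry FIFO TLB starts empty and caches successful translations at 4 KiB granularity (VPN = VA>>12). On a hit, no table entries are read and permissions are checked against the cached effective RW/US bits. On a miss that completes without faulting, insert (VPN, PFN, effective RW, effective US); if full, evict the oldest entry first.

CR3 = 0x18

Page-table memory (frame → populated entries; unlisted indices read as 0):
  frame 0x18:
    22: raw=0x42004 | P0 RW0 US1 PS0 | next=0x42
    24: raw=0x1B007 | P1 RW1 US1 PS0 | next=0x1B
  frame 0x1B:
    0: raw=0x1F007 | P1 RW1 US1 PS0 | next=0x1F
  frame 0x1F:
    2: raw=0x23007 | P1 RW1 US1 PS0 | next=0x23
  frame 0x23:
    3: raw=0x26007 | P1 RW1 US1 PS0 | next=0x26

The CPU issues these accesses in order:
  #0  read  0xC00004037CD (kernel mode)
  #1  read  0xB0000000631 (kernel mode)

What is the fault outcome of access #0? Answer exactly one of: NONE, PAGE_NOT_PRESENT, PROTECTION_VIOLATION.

Trace:
#0 VA=0xC00004037CD (r,kernel):
  L0 @0x18[24] → 0x1B007  P=1,RW=1,US=1,PS=0
  L1 @0x1B[0] → 0x1F007  P=1,RW=1,US=1,PS=0
  L2 @0x1F[2] → 0x23007  P=1,RW=1,US=1,PS=0
  L3 @0x23[3] → 0x26007  P=1,RW=1,US=1,PS=0
  ⇒ phys 0x267CD  [4 reads]
#1 VA=0xB0000000631 (r,kernel):
  L0 @0x18[22] → 0x42004  P=0,RW=0,US=1,PS=0
  → PAGE_NOT_PRESENT  (1 entries read)

Access #0 fault: NONE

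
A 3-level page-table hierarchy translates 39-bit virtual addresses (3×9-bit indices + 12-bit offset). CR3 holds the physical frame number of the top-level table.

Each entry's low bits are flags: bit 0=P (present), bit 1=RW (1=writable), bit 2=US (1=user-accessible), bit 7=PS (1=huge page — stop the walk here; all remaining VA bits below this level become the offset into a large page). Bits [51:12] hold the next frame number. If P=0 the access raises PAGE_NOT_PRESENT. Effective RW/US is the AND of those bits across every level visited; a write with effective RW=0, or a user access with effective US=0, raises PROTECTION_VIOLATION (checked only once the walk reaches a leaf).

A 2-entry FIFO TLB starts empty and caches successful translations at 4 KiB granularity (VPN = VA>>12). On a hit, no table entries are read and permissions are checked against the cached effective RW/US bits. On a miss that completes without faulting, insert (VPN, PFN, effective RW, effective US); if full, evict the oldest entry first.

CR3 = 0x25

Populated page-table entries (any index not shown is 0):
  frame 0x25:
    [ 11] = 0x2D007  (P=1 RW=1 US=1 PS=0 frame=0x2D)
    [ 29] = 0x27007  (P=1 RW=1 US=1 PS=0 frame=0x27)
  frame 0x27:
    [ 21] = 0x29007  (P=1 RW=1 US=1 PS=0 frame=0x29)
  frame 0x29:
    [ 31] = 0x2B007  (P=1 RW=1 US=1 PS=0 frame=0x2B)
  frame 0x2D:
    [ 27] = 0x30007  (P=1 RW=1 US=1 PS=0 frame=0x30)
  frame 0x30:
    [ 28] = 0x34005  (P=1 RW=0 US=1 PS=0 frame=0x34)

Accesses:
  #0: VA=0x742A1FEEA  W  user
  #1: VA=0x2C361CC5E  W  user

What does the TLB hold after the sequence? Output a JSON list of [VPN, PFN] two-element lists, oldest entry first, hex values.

Trace:
#0 VA=0x742A1FEEA (w,user):
  lvl0: tbl 0x25, slot 29 ⇒ 0x27007 (P1/RW1/US1/PS0)
  lvl1: tbl 0x27, slot 21 ⇒ 0x29007 (P1/RW1/US1/PS0)
  lvl2: tbl 0x29, slot 31 ⇒ 0x2B007 (P1/RW1/US1/PS0)
  ⇒ phys 0x2BEEA  [3 reads]
#1 VA=0x2C361CC5E (w,user):
  lvl0: tbl 0x25, slot 11 ⇒ 0x2D007 (P1/RW1/US1/PS0)
  lvl1: tbl 0x2D, slot 27 ⇒ 0x30007 (P1/RW1/US1/PS0)
  lvl2: tbl 0x30, slot 28 ⇒ 0x34005 (P1/RW0/US1/PS0)
  ✗ PROTECTION_VIOLATION  [3 reads]

TLB: [["0x742A1F", "0x2B"]]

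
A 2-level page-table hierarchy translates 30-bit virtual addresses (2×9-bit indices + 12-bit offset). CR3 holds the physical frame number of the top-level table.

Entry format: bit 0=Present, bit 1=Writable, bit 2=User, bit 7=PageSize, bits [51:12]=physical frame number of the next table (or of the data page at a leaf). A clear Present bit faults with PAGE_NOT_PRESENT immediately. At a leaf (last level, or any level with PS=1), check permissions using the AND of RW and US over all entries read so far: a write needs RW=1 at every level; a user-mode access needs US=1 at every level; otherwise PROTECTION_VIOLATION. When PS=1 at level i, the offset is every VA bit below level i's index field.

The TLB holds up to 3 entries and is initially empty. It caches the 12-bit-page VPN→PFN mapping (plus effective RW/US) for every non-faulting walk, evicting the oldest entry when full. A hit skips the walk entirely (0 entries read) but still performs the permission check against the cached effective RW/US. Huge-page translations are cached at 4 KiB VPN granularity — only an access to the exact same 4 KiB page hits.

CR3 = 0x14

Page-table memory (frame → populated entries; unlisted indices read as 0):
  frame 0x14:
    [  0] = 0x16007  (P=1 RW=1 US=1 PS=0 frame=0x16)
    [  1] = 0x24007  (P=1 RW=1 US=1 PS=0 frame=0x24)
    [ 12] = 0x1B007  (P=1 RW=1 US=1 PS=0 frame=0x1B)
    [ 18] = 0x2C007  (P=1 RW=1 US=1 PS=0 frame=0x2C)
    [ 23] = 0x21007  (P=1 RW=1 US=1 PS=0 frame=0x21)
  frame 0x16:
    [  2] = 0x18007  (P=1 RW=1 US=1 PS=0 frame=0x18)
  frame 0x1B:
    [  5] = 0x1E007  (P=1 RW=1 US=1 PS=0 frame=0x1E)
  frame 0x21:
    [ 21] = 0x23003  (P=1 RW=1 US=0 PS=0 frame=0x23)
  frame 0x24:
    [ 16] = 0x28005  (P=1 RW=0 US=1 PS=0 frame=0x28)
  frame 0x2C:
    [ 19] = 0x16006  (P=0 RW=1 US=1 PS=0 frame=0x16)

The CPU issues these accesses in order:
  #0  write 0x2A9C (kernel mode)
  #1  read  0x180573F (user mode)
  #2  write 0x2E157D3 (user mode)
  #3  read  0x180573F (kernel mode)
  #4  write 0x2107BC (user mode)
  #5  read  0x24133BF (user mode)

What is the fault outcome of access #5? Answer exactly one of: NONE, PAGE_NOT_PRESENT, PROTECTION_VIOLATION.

Per-access translation:
#0 VA=0x2A9C (w,kernel):
  L0: frame=0x14 idx=0 entry=0x16007 [P=1 RW=1 US=1 PS=0]
  L1: frame=0x16 idx=2 entry=0x18007 [P=1 RW=1 US=1 PS=0]
  ⇒ phys 0x18A9C  [2 reads]
#1 VA=0x180573F (r,user):
  L0: frame=0x14 idx=12 entry=0x1B007 [P=1 RW=1 US=1 PS=0]
  L1: frame=0x1B idx=5 entry=0x1E007 [P=1 RW=1 US=1 PS=0]
  ⇒ phys 0x1E73F  [2 reads]
#2 VA=0x2E157D3 (w,user):
  L0: frame=0x14 idx=23 entry=0x21007 [P=1 RW=1 US=1 PS=0]
  L1: frame=0x21 idx=21 entry=0x23003 [P=1 RW=1 US=0 PS=0]
  ✗ PROTECTION_VIOLATION  [2 reads]
#3 VA=0x180573F (r,kernel):
  TLB hit vpn=0x1805 → PA=0x1E73F
#4 VA=0x2107BC (w,user):
  L0: frame=0x14 idx=1 entry=0x24007 [P=1 RW=1 US=1 PS=0]
  L1: frame=0x24 idx=16 entry=0x28005 [P=1 RW=0 US=1 PS=0]
  ✗ PROTECTION_VIOLATION  [2 reads]
#5 VA=0x24133BF (r,user):
  L0: frame=0x14 idx=18 entry=0x2C007 [P=1 RW=1 US=1 PS=0]
  L1: frame=0x2C idx=19 entry=0x16006 [P=0 RW=1 US=1 PS=0]
  ✗ PAGE_NOT_PRESENT  [2 reads]

Access #5 fault: PAGE_NOT_PRESENT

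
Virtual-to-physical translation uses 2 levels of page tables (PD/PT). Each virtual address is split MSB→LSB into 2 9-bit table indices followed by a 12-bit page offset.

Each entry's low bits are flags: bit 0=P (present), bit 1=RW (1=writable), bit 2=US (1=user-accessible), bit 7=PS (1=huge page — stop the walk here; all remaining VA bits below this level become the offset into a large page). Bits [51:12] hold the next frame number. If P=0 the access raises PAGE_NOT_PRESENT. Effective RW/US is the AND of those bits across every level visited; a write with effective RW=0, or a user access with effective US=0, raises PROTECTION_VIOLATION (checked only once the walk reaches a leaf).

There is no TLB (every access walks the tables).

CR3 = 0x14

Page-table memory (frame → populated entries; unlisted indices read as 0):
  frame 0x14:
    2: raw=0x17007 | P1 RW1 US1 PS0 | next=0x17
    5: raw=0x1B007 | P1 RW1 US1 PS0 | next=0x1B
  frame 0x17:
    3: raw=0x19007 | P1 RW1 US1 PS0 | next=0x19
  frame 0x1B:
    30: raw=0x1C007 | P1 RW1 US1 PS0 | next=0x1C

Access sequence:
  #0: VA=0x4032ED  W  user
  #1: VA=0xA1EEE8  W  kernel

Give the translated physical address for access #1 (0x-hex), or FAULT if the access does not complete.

Trace:
#0 VA=0x4032ED (w,user):
  L0: frame=0x14 idx=2 entry=0x17007 [P=1 RW=1 US=1 PS=0]
  L1: frame=0x17 idx=3 entry=0x19007 [P=1 RW=1 US=1 PS=0]
  ✓ 0x192ED  — 2 lookups
#1 VA=0xA1EEE8 (w,kernel):
  L0: frame=0x14 idx=5 entry=0x1B007 [P=1 RW=1 US=1 PS=0]
  L1: frame=0x1B idx=30 entry=0x1C007 [P=1 RW=1 US=1 PS=0]
  ✓ 0x1CEE8  — 2 lookups

Access #1 PA: 0x1CEE8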